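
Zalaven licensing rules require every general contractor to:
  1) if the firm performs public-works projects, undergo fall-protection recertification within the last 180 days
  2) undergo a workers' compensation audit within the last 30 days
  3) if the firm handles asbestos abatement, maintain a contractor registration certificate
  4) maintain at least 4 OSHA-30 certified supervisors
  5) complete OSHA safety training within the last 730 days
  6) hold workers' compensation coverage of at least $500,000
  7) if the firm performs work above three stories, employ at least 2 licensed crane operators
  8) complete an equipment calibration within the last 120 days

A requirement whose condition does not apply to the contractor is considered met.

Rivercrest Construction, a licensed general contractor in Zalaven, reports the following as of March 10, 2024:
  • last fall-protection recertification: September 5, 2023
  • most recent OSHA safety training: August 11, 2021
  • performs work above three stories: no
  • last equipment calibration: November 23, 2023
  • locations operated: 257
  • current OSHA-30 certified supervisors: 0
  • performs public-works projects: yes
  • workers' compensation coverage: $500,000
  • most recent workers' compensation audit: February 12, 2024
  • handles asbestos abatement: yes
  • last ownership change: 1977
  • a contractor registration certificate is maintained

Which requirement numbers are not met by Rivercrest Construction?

1, 4, 5

1. condition 'performs public-works projects' holds; fall-protection recertification 187 days ago vs limit 180 → not met
2. workers' compensation audit 27 days ago vs limit 30 → met
3. condition 'handles asbestos abatement' holds; contractor registration certificate present → met
4. OSHA-30 certified supervisors 0 < 4 → not met
5. OSHA safety training 942 days ago vs limit 730 → not met
6. workers' compensation coverage $500,000 ≥ $500,000 → met
7. condition 'performs work above three stories' does not hold → requirement n/a → met
8. equipment calibration 108 days ago vs limit 120 → met
Not met: 1, 4, 5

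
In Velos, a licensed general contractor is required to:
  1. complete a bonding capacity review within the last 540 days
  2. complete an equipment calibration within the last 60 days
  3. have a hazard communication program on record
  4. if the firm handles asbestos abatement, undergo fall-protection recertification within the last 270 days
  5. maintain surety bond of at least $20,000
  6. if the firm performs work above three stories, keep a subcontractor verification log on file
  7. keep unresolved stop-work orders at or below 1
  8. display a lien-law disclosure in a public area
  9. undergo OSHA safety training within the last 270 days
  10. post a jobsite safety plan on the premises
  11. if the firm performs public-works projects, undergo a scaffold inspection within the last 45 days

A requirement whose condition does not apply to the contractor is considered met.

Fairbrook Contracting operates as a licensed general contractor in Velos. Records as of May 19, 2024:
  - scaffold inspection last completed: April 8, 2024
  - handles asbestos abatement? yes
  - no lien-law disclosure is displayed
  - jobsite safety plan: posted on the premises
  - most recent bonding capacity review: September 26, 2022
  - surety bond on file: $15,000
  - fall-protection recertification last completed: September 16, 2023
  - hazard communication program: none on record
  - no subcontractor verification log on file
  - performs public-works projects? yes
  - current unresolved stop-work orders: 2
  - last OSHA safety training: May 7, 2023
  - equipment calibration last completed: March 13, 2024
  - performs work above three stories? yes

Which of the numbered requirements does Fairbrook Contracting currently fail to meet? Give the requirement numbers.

1. bonding capacity review 601 days ago vs limit 540 → not met
2. equipment calibration 67 days ago vs limit 60 → not met
3. hazard communication program absent → not met
4. condition 'handles asbestos abatement' holds; fall-protection recertification 246 days ago vs limit 270 → met
5. surety bond $15,000 < $20,000 → not met
6. condition 'performs work above three stories' holds; subcontractor verification log absent → not met
7. unresolved stop-work orders 2 > 1 → not met
8. lien-law disclosure absent → not met
9. OSHA safety training 378 days ago vs limit 270 → not met
10. jobsite safety plan present → met
11. condition 'performs public-works projects' holds; scaffold inspection 41 days ago vs limit 45 → met
Not met: 1, 2, 3, 5, 6, 7, 8, 9

1, 2, 3, 5, 6, 7, 8, 9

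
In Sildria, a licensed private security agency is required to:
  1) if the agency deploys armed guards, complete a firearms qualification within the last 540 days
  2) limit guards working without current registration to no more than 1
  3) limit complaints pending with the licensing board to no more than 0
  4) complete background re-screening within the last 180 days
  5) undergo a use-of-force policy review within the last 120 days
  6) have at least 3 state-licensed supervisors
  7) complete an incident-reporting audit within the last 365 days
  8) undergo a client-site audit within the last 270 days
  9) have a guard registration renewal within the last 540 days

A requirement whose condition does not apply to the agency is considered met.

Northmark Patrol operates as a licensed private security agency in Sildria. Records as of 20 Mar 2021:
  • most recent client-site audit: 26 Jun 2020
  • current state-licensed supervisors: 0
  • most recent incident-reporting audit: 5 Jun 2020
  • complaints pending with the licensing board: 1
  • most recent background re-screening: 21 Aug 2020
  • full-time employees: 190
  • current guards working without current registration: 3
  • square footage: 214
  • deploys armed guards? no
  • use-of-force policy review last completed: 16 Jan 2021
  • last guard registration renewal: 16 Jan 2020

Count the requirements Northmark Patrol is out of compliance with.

4

1. condition 'deploys armed guards' does not hold → requirement n/a → met
2. guards working without current registration 3 > 1 → not met
3. complaints pending with the licensing board 1 > 0 → not met
4. background re-screening 211 days ago vs limit 180 → not met
5. use-of-force policy review 63 days ago vs limit 120 → met
6. state-licensed supervisors 0 < 3 → not met
7. incident-reporting audit 288 days ago vs limit 365 → met
8. client-site audit 267 days ago vs limit 270 → met
9. guard registration renewal 429 days ago vs limit 540 → met
Not met: 4 of 9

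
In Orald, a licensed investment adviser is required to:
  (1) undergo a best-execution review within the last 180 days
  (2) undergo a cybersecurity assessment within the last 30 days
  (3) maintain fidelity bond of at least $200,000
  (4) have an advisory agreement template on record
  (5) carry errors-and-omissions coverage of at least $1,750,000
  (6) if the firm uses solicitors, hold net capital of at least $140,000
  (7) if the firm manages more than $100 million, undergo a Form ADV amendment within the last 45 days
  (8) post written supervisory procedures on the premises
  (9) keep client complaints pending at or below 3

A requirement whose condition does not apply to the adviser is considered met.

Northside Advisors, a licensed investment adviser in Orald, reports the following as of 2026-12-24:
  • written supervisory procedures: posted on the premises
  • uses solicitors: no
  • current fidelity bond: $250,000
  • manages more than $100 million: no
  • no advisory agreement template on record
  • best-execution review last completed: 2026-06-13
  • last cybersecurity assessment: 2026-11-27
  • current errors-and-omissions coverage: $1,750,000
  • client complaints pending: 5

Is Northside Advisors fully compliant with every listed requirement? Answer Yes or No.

1. best-execution review 194 days ago vs limit 180 → not met
2. cybersecurity assessment 27 days ago vs limit 30 → met
3. fidelity bond $250,000 ≥ $200,000 → met
4. advisory agreement template absent → not met
5. errors-and-omissions coverage $1,750,000 ≥ $1,750,000 → met
6. condition 'uses solicitors' does not hold → requirement n/a → met
7. condition 'manages more than $100 million' does not hold → requirement n/a → met
8. written supervisory procedures present → met
9. client complaints pending 5 > 3 → not met
Not met: 1, 4, 9

No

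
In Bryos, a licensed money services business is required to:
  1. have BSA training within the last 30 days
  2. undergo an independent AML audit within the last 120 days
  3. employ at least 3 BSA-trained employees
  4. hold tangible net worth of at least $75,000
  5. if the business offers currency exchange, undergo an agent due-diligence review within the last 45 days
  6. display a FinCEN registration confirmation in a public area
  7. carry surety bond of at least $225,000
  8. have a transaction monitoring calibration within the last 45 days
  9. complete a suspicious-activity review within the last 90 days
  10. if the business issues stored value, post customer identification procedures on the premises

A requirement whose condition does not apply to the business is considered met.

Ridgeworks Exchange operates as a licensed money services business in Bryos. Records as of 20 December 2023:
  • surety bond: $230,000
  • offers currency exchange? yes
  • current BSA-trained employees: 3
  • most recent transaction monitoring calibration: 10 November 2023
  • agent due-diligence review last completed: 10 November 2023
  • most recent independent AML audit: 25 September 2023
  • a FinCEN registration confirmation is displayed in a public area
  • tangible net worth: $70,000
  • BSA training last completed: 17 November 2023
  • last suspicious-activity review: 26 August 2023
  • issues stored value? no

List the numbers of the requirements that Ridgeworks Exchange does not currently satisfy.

1. BSA training 33 days ago vs limit 30 → not met
2. independent AML audit 86 days ago vs limit 120 → met
3. BSA-trained employees 3 ≥ 3 → met
4. tangible net worth $70,000 < $75,000 → not met
5. condition 'offers currency exchange' holds; agent due-diligence review 40 days ago vs limit 45 → met
6. FinCEN registration confirmation present → met
7. surety bond $230,000 ≥ $225,000 → met
8. transaction monitoring calibration 40 days ago vs limit 45 → met
9. suspicious-activity review 116 days ago vs limit 90 → not met
10. condition 'issues stored value' does not hold → requirement n/a → met
Not met: 1, 4, 9

1, 4, 9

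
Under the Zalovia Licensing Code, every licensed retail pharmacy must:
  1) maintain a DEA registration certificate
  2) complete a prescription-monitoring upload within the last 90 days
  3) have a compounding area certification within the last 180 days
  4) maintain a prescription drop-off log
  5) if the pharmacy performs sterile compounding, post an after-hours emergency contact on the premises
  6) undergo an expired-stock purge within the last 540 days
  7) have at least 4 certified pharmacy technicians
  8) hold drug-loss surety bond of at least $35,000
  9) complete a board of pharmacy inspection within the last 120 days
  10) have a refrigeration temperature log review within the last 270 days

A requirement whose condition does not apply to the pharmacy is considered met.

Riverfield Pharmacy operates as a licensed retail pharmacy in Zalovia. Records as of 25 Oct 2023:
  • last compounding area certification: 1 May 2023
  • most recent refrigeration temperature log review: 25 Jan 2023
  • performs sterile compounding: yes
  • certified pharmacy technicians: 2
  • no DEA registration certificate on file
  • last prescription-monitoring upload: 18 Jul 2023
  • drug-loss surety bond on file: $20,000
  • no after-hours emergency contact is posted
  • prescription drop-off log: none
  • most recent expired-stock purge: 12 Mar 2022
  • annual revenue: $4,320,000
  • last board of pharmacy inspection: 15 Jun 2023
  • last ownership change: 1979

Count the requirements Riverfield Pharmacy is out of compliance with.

9

1. DEA registration certificate absent → not met
2. prescription-monitoring upload 99 days ago vs limit 90 → not met
3. compounding area certification 177 days ago vs limit 180 → met
4. prescription drop-off log absent → not met
5. condition 'performs sterile compounding' holds; after-hours emergency contact absent → not met
6. expired-stock purge 592 days ago vs limit 540 → not met
7. certified pharmacy technicians 2 < 4 → not met
8. drug-loss surety bond $20,000 < $35,000 → not met
9. board of pharmacy inspection 132 days ago vs limit 120 → not met
10. refrigeration temperature log review 273 days ago vs limit 270 → not met
Not met: 9 of 10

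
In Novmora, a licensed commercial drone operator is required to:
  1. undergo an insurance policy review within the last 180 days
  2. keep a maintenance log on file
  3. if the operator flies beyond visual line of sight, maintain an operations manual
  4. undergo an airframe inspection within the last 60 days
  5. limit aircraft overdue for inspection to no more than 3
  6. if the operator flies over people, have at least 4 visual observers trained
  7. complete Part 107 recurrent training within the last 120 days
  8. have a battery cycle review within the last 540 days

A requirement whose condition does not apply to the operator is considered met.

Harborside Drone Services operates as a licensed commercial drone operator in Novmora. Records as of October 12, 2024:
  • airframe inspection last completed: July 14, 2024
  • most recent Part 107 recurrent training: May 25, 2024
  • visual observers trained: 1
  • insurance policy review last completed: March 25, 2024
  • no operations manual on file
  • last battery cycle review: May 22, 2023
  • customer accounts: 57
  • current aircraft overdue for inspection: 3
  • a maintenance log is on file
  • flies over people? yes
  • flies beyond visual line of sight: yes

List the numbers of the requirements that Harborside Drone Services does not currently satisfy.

1, 3, 4, 6, 7

1. insurance policy review 201 days ago vs limit 180 → not met
2. maintenance log present → met
3. condition 'flies beyond visual line of sight' holds; operations manual absent → not met
4. airframe inspection 90 days ago vs limit 60 → not met
5. aircraft overdue for inspection 3 ≤ 3 → met
6. condition 'flies over people' holds; visual observers trained 1 < 4 → not met
7. Part 107 recurrent training 140 days ago vs limit 120 → not met
8. battery cycle review 509 days ago vs limit 540 → met
Not met: 1, 3, 4, 6, 7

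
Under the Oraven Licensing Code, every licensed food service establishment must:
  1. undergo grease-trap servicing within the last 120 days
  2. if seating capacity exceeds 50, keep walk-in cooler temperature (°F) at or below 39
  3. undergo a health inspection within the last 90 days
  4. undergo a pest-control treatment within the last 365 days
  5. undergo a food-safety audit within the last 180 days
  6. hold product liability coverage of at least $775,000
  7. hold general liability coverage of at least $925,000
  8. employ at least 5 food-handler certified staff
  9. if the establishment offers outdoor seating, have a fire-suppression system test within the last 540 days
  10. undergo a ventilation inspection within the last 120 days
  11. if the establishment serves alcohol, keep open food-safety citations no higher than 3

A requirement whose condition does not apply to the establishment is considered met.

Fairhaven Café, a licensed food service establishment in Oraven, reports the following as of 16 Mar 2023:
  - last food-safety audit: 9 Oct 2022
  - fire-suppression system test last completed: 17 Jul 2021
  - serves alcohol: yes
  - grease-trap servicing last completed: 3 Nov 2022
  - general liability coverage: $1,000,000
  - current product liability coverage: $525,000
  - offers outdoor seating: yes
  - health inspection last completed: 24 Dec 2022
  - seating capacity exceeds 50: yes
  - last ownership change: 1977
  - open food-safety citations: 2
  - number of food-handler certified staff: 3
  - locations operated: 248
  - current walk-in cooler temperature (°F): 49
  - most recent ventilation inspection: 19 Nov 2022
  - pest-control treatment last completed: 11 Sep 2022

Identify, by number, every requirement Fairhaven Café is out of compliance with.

1, 2, 6, 8, 9

1. grease-trap servicing 133 days ago vs limit 120 → not met
2. condition 'seating capacity exceeds 50' holds; walk-in cooler temperature (°F) 49 > 39 → not met
3. health inspection 82 days ago vs limit 90 → met
4. pest-control treatment 186 days ago vs limit 365 → met
5. food-safety audit 158 days ago vs limit 180 → met
6. product liability coverage $525,000 < $775,000 → not met
7. general liability coverage $1,000,000 ≥ $925,000 → met
8. food-handler certified staff 3 < 5 → not met
9. condition 'offers outdoor seating' holds; fire-suppression system test 607 days ago vs limit 540 → not met
10. ventilation inspection 117 days ago vs limit 120 → met
11. condition 'serves alcohol' holds; open food-safety citations 2 ≤ 3 → met
Not met: 1, 2, 6, 8, 9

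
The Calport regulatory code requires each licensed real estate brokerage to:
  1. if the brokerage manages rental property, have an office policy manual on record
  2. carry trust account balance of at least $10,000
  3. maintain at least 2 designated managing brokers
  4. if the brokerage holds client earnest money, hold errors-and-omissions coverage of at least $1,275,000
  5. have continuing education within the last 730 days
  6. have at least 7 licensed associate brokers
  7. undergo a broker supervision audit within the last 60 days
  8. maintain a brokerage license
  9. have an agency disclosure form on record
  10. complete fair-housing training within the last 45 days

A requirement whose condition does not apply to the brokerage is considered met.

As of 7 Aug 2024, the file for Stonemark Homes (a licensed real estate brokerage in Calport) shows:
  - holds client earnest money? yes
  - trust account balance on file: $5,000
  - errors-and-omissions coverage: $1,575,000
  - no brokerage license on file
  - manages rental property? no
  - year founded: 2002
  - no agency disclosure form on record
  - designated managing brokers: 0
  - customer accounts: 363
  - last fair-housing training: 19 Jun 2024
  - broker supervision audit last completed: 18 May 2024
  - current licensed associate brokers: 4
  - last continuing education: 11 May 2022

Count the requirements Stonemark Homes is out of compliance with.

8

1. condition 'manages rental property' does not hold → requirement n/a → met
2. trust account balance $5,000 < $10,000 → not met
3. designated managing brokers 0 < 2 → not met
4. condition 'holds client earnest money' holds; errors-and-omissions coverage $1,575,000 ≥ $1,275,000 → met
5. continuing education 819 days ago vs limit 730 → not met
6. licensed associate brokers 4 < 7 → not met
7. broker supervision audit 81 days ago vs limit 60 → not met
8. brokerage license absent → not met
9. agency disclosure form absent → not met
10. fair-housing training 49 days ago vs limit 45 → not met
Not met: 8 of 10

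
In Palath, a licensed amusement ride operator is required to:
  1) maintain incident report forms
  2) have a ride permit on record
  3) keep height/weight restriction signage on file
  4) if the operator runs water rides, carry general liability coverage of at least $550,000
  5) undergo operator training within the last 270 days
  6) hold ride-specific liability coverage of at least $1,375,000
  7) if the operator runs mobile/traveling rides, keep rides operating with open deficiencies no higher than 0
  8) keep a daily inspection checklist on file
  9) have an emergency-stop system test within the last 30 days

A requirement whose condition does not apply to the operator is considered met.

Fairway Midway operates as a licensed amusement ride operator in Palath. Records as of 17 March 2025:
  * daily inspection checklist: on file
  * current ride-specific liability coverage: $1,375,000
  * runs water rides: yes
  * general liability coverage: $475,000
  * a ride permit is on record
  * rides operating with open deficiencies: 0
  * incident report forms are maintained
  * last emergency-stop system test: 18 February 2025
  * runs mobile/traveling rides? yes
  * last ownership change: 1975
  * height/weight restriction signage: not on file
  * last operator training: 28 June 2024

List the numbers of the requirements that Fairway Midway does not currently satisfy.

3, 4

1. incident report forms present → met
2. ride permit present → met
3. height/weight restriction signage absent → not met
4. condition 'runs water rides' holds; general liability coverage $475,000 < $550,000 → not met
5. operator training 262 days ago vs limit 270 → met
6. ride-specific liability coverage $1,375,000 ≥ $1,375,000 → met
7. condition 'runs mobile/traveling rides' holds; rides operating with open deficiencies 0 ≤ 0 → met
8. daily inspection checklist present → met
9. emergency-stop system test 27 days ago vs limit 30 → met
Not met: 3, 4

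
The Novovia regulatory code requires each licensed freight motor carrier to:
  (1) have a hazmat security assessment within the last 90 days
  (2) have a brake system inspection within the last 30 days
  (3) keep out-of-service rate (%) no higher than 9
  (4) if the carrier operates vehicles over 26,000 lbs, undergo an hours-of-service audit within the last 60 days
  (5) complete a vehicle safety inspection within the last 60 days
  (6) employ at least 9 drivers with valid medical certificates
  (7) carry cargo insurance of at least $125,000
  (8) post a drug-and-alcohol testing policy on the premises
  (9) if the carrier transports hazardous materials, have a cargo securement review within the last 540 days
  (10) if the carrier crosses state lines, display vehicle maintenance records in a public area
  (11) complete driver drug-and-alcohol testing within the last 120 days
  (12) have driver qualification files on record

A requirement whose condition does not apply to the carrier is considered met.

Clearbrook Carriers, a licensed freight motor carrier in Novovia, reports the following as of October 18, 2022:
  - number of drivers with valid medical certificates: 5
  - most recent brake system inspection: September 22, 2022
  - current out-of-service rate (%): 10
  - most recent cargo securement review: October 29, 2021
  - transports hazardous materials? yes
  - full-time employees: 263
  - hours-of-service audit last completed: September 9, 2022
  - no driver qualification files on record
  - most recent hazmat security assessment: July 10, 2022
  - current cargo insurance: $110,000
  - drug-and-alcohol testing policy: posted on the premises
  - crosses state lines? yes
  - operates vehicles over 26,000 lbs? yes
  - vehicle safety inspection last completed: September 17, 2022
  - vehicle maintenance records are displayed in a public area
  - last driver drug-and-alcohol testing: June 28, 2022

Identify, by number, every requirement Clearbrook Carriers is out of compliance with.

1, 3, 6, 7, 12

1. hazmat security assessment 100 days ago vs limit 90 → not met
2. brake system inspection 26 days ago vs limit 30 → met
3. out-of-service rate (%) 10 > 9 → not met
4. condition 'operates vehicles over 26,000 lbs' holds; hours-of-service audit 39 days ago vs limit 60 → met
5. vehicle safety inspection 31 days ago vs limit 60 → met
6. drivers with valid medical certificates 5 < 9 → not met
7. cargo insurance $110,000 < $125,000 → not met
8. drug-and-alcohol testing policy present → met
9. condition 'transports hazardous materials' holds; cargo securement review 354 days ago vs limit 540 → met
10. condition 'crosses state lines' holds; vehicle maintenance records present → met
11. driver drug-and-alcohol testing 112 days ago vs limit 120 → met
12. driver qualification files absent → not met
Not met: 1, 3, 6, 7, 12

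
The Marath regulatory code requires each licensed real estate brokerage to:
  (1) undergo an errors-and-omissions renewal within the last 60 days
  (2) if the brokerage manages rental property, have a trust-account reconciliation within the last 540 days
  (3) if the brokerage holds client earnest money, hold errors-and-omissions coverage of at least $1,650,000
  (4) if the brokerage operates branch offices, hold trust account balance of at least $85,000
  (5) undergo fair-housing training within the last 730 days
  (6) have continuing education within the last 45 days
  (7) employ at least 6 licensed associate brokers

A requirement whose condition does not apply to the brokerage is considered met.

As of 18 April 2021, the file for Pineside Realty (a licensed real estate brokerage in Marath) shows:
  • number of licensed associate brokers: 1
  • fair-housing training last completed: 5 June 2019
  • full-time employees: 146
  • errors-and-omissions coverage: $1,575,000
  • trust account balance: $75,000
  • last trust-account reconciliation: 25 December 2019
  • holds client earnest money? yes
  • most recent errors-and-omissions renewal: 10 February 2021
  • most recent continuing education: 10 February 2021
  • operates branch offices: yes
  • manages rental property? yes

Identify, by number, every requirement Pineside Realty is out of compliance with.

1. errors-and-omissions renewal 67 days ago vs limit 60 → not met
2. condition 'manages rental property' holds; trust-account reconciliation 480 days ago vs limit 540 → met
3. condition 'holds client earnest money' holds; errors-and-omissions coverage $1,575,000 < $1,650,000 → not met
4. condition 'operates branch offices' holds; trust account balance $75,000 < $85,000 → not met
5. fair-housing training 683 days ago vs limit 730 → met
6. continuing education 67 days ago vs limit 45 → not met
7. licensed associate brokers 1 < 6 → not met
Not met: 1, 3, 4, 6, 7

1, 3, 4, 6, 7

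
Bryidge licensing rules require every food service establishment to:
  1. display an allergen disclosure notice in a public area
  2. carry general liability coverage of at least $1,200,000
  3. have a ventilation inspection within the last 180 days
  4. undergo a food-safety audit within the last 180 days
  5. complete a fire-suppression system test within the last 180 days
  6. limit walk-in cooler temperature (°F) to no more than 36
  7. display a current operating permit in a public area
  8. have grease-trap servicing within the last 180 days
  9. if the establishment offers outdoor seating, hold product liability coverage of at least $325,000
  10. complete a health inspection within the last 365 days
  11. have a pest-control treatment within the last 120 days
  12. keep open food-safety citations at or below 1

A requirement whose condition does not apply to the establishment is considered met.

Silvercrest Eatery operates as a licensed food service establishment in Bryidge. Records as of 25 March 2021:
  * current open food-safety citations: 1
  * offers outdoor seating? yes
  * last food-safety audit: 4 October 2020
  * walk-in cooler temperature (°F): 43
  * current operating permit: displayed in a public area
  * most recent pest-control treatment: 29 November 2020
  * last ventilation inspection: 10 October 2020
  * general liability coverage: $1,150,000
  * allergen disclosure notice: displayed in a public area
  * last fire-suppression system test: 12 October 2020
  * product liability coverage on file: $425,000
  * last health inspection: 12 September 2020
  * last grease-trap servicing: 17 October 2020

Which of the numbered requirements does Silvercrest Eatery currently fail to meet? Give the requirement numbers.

2, 6

1. allergen disclosure notice present → met
2. general liability coverage $1,150,000 < $1,200,000 → not met
3. ventilation inspection 166 days ago vs limit 180 → met
4. food-safety audit 172 days ago vs limit 180 → met
5. fire-suppression system test 164 days ago vs limit 180 → met
6. walk-in cooler temperature (°F) 43 > 36 → not met
7. current operating permit present → met
8. grease-trap servicing 159 days ago vs limit 180 → met
9. condition 'offers outdoor seating' holds; product liability coverage $425,000 ≥ $325,000 → met
10. health inspection 194 days ago vs limit 365 → met
11. pest-control treatment 116 days ago vs limit 120 → met
12. open food-safety citations 1 ≤ 1 → met
Not met: 2, 6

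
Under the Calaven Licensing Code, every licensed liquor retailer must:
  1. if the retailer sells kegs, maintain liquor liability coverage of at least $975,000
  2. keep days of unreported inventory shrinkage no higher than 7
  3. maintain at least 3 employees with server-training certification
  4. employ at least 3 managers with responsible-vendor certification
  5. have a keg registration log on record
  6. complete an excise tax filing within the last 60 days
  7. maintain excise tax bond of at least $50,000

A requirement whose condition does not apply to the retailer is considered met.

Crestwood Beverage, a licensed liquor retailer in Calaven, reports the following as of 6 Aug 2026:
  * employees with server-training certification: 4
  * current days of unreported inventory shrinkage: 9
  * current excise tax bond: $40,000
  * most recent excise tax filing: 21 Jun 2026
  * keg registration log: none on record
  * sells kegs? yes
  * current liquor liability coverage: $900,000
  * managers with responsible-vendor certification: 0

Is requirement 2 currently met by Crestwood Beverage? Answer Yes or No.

2. days of unreported inventory shrinkage 9 > 7 → not met

No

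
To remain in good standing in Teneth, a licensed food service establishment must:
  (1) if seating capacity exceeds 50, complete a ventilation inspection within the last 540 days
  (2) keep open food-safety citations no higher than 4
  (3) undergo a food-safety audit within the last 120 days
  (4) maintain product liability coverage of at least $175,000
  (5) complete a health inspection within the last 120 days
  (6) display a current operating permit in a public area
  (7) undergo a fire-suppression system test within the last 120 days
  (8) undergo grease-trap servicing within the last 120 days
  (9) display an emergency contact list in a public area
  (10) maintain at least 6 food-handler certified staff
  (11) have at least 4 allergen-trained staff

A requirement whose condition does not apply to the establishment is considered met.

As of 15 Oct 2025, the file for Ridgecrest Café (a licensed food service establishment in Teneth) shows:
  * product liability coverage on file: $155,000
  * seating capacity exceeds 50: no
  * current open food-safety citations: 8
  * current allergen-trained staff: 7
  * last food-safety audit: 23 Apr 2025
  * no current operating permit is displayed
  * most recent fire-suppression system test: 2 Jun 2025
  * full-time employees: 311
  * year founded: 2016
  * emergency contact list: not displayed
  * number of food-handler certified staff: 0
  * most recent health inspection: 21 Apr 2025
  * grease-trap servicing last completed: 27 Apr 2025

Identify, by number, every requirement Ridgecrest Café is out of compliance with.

1. condition 'seating capacity exceeds 50' does not hold → requirement n/a → met
2. open food-safety citations 8 > 4 → not met
3. food-safety audit 175 days ago vs limit 120 → not met
4. product liability coverage $155,000 < $175,000 → not met
5. health inspection 177 days ago vs limit 120 → not met
6. current operating permit absent → not met
7. fire-suppression system test 135 days ago vs limit 120 → not met
8. grease-trap servicing 171 days ago vs limit 120 → not met
9. emergency contact list absent → not met
10. food-handler certified staff 0 < 6 → not met
11. allergen-trained staff 7 ≥ 4 → met
Not met: 2, 3, 4, 5, 6, 7, 8, 9, 10

2, 3, 4, 5, 6, 7, 8, 9, 10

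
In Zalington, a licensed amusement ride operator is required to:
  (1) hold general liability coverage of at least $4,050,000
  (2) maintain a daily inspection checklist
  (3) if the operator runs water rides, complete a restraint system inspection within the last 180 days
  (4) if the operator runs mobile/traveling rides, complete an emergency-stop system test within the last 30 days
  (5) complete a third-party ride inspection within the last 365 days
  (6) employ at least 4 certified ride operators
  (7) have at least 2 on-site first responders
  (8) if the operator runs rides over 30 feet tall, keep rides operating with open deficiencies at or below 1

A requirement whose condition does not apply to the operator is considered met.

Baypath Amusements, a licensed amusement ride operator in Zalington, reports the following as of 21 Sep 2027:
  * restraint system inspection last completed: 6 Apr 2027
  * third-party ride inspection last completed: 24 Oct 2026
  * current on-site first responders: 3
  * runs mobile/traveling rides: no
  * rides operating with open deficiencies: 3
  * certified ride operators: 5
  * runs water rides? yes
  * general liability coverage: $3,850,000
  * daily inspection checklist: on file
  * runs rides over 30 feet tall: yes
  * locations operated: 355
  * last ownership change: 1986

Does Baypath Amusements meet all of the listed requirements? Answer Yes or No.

No

1. general liability coverage $3,850,000 < $4,050,000 → not met
2. daily inspection checklist present → met
3. condition 'runs water rides' holds; restraint system inspection 168 days ago vs limit 180 → met
4. condition 'runs mobile/traveling rides' does not hold → requirement n/a → met
5. third-party ride inspection 332 days ago vs limit 365 → met
6. certified ride operators 5 ≥ 4 → met
7. on-site first responders 3 ≥ 2 → met
8. condition 'runs rides over 30 feet tall' holds; rides operating with open deficiencies 3 > 1 → not met
Not met: 1, 8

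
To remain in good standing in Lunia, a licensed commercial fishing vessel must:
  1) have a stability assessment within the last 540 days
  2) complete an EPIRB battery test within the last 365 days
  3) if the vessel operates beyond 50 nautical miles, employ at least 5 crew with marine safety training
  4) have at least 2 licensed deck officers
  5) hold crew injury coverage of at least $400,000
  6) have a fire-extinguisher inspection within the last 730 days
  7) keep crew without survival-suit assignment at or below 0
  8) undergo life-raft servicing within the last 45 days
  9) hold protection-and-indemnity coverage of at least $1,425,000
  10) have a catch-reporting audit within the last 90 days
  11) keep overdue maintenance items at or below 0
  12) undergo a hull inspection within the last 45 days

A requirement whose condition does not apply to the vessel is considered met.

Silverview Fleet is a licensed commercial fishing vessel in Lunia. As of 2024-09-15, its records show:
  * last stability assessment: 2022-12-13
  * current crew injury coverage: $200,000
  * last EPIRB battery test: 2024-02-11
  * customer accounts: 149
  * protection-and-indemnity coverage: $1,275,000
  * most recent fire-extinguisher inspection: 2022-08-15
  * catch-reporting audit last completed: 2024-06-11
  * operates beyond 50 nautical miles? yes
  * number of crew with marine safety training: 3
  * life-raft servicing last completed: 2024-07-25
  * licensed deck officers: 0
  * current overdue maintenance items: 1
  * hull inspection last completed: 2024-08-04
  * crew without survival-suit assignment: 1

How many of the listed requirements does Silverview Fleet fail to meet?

1. stability assessment 642 days ago vs limit 540 → not met
2. EPIRB battery test 217 days ago vs limit 365 → met
3. condition 'operates beyond 50 nautical miles' holds; crew with marine safety training 3 < 5 → not met
4. licensed deck officers 0 < 2 → not met
5. crew injury coverage $200,000 < $400,000 → not met
6. fire-extinguisher inspection 762 days ago vs limit 730 → not met
7. crew without survival-suit assignment 1 > 0 → not met
8. life-raft servicing 52 days ago vs limit 45 → not met
9. protection-and-indemnity coverage $1,275,000 < $1,425,000 → not met
10. catch-reporting audit 96 days ago vs limit 90 → not met
11. overdue maintenance items 1 > 0 → not met
12. hull inspection 42 days ago vs limit 45 → met
Not met: 10 of 12

10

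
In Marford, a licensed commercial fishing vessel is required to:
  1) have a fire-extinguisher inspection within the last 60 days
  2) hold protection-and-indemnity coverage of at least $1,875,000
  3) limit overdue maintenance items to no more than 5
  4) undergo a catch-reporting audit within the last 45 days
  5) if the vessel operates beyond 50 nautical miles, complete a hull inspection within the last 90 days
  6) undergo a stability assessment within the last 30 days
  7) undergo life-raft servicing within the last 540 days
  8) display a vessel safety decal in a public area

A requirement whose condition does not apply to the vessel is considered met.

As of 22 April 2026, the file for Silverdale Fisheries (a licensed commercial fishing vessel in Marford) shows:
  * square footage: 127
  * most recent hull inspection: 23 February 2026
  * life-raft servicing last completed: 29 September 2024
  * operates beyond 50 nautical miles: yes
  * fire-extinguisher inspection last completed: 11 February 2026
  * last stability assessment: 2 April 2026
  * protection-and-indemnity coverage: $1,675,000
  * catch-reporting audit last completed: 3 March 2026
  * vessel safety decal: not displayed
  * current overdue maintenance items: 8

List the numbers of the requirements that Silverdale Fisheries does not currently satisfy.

1, 2, 3, 4, 7, 8

1. fire-extinguisher inspection 70 days ago vs limit 60 → not met
2. protection-and-indemnity coverage $1,675,000 < $1,875,000 → not met
3. overdue maintenance items 8 > 5 → not met
4. catch-reporting audit 50 days ago vs limit 45 → not met
5. condition 'operates beyond 50 nautical miles' holds; hull inspection 58 days ago vs limit 90 → met
6. stability assessment 20 days ago vs limit 30 → met
7. life-raft servicing 570 days ago vs limit 540 → not met
8. vessel safety decal absent → not met
Not met: 1, 2, 3, 4, 7, 8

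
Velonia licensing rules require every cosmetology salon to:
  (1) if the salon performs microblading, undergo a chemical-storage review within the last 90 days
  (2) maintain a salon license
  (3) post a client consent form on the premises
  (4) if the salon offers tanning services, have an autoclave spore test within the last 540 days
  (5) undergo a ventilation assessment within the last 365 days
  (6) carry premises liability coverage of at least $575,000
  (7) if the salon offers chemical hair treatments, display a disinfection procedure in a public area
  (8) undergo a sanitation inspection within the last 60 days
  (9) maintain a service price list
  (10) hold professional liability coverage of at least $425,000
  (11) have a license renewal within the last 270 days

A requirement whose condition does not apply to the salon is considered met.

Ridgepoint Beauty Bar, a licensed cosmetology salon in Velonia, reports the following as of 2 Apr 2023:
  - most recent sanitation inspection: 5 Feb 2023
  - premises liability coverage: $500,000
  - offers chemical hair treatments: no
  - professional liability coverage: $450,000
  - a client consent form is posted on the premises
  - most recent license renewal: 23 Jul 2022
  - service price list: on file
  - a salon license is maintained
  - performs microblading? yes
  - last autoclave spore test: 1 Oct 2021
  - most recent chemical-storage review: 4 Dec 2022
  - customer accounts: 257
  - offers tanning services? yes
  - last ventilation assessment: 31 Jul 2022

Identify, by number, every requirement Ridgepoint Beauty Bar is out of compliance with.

1, 4, 6

1. condition 'performs microblading' holds; chemical-storage review 119 days ago vs limit 90 → not met
2. salon license present → met
3. client consent form present → met
4. condition 'offers tanning services' holds; autoclave spore test 548 days ago vs limit 540 → not met
5. ventilation assessment 245 days ago vs limit 365 → met
6. premises liability coverage $500,000 < $575,000 → not met
7. condition 'offers chemical hair treatments' does not hold → requirement n/a → met
8. sanitation inspection 56 days ago vs limit 60 → met
9. service price list present → met
10. professional liability coverage $450,000 ≥ $425,000 → met
11. license renewal 253 days ago vs limit 270 → met
Not met: 1, 4, 6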